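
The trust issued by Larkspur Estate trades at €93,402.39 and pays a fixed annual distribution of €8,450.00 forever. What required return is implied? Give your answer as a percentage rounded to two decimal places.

P = C/r ⇒ r = C/P = €8,450.00/€93,402.39 = 0.090469

9.05%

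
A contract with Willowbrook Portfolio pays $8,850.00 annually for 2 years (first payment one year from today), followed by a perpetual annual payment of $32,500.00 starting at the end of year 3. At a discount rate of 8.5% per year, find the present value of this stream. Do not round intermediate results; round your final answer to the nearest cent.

PV of 2-year annuity: $8,850.00 × [1 − (1+0.085)^−2] / 0.085 = 15674.36132
Perpetuity value at year 2: $32,500.00 / 0.085 = 382352.94118
PV of perpetuity: 382352.94118 / (1+0.085)^2 = 324791.72730
Total PV = 15674.36132 + 324791.72730 = 340466.08862

$340466.09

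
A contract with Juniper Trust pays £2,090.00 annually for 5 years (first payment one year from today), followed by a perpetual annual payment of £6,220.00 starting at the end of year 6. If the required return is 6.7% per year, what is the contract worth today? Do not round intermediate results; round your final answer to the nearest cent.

£75765.11

PV of 5-year annuity: £2,090.00 × [1 − (1+0.067)^−5] / 0.067 = 8638.68942
Perpetuity value at year 5: £6,220.00 / 0.067 = 92835.82090
PV of perpetuity: 92835.82090 / (1+0.067)^5 = 67126.41984
Total PV = 8638.68942 + 67126.41984 = 75765.10926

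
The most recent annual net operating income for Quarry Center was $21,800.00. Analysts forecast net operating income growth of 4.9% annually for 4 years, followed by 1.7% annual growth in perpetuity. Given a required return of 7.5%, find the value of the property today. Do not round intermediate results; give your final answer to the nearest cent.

D_1 = 22868.20000
D_2 = 23988.74180
D_3 = 25164.19015
D_4 = 26397.23547
Terminal value at year 4: TV = D_4×(1+g_2)/(r−g_2) = 26845.98847/0.058 = 462861.87014
P_0 = D_1/(1+r)^1 + D_2/(1+r)^2 + D_3/(1+r)^3 + D_4/(1+r)^4 + TV/(1+r)^4
    = 21272.74419 + 20758.24061 + 20256.18083 + 19766.26390 + 346591.21358 = 428644.64310

$428644.64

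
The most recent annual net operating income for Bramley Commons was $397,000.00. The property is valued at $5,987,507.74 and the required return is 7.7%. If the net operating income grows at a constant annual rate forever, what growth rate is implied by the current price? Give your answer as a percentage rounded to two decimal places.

1.00%

P = D₀(1+g)/(r−g) ⇒ P(r−g) = D₀(1+g) ⇒ g(P+D₀) = P·r − D₀
g = (P·r − D₀)/(P + D₀) = ($5,987,507.74×0.077 − $397,000.00) / ($5,987,507.74 + $397,000.00) = 0.010030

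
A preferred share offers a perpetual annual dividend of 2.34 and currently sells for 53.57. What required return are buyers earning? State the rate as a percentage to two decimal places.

4.37%

P = C/r ⇒ r = C/P = 2.34/53.57 = 0.043681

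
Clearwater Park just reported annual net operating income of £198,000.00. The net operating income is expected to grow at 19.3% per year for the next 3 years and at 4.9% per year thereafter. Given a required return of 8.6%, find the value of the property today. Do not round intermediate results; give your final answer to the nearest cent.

£8160604.34

D_1 = 236214.00000
D_2 = 281803.30200
D_3 = 336191.33929
Terminal value at year 3: TV = D_3×(1+g_2)/(r−g_2) = 352664.71491/0.037 = 9531478.78138
P_0 = D_1/(1+r)^1 + D_2/(1+r)^2 + D_3/(1+r)^3 + TV/(1+r)^3
    = 217508.28729 + 238938.66182 + 262480.50051 + 7441676.89288 = 8160604.34251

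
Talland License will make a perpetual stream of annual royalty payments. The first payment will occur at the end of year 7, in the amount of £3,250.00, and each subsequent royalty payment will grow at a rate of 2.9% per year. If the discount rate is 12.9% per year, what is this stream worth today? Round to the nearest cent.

Value at end of year 6: C₁ / (r − g) = £3,250.00 / (0.129 − 0.029) = £32,500.0000
Discount to today: PV = £32,500.0000 / (1 + 0.129)^6 = £32,500.0000 / 2.070922 = £15,693.50

£15693.50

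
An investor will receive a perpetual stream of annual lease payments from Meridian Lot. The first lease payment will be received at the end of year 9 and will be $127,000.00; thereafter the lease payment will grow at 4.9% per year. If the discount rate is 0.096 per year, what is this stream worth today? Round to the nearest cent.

$1297840.82

Value at end of year 8: C₁ / (r − g) = $127,000.00 / (0.096 − 0.049) = $2,702,127.6596
Discount to today: PV = $2,702,127.6596 / (1 + 0.096)^8 = $2,702,127.6596 / 2.082018 = $1,297,840.82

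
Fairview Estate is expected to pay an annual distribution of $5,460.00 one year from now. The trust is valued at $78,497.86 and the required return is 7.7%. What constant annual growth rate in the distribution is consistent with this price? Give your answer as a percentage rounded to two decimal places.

P = D₁/(r−g) ⇒ g = r − D₁/P = 0.077 − $5,460.00/$78,497.86 = 0.007444

0.74%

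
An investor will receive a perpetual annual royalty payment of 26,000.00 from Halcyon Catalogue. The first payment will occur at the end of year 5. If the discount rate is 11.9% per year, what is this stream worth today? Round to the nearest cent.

139349.70

Value at end of year 4: C / r = 26,000.00 / 0.119 = 218,487.3950
Discount to today: PV = 218,487.3950 / (1 + 0.119)^4 = 218,487.3950 / 1.567907 = 139,349.70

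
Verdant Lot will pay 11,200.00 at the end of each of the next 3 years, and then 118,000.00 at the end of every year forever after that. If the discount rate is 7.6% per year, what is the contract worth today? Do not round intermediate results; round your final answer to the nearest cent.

PV of 3-year annuity: 11,200.00 × [1 − (1+0.076)^−3] / 0.076 = 29073.08662
Perpetuity value at year 3: 118,000.00 / 0.076 = 1552631.57895
PV of perpetuity: 1552631.57895 / (1+0.076)^3 = 1246325.84493
Total PV = 29073.08662 + 1246325.84493 = 1275398.93155

1275398.93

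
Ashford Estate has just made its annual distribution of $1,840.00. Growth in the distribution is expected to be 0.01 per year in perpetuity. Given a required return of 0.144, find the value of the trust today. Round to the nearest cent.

$13868.66

D₁ = D₀ × (1 + g) = $1,840.00 × 1.01 = $1,858.4000
Growing perpetuity: P = D₁ / (r − g) = $1,858.4000 / (0.144 − 0.01) = $13,868.66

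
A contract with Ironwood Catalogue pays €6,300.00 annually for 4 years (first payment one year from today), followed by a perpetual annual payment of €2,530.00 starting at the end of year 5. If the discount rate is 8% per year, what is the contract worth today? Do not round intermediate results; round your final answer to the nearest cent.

€44111.72

PV of 4-year annuity: €6,300.00 × [1 − (1+0.08)^−4] / 0.08 = 20866.39909
Perpetuity value at year 4: €2,530.00 / 0.08 = 31625.00000
PV of perpetuity: 31625.00000 / (1+0.08)^4 = 23245.31909
Total PV = 20866.39909 + 23245.31909 = 44111.71819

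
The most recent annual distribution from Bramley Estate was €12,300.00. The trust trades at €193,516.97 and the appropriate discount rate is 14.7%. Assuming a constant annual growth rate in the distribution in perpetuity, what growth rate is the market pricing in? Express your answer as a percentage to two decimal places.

P = D₀(1+g)/(r−g) ⇒ P(r−g) = D₀(1+g) ⇒ g(P+D₀) = P·r − D₀
g = (P·r − D₀)/(P + D₀) = (€193,516.97×0.147 − €12,300.00) / (€193,516.97 + €12,300.00) = 0.078453

7.85%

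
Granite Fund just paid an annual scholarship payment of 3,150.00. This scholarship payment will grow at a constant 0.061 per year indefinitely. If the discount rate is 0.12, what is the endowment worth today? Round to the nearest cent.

56646.61

D₁ = D₀ × (1 + g) = 3,150.00 × 1.061 = 3,342.1500
Growing perpetuity: P = D₁ / (r − g) = 3,342.1500 / (0.12 − 0.061) = 56,646.61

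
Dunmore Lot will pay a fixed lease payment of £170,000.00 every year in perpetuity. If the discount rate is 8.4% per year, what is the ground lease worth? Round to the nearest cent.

£2023809.52

Level perpetuity: PV = C / r = £170,000.00 / 0.084 = £2,023,809.52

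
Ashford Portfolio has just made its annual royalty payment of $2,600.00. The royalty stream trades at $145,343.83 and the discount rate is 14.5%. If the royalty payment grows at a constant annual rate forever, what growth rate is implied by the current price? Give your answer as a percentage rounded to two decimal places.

P = D₀(1+g)/(r−g) ⇒ P(r−g) = D₀(1+g) ⇒ g(P+D₀) = P·r − D₀
g = (P·r − D₀)/(P + D₀) = ($145,343.83×0.145 − $2,600.00) / ($145,343.83 + $2,600.00) = 0.124877

12.49%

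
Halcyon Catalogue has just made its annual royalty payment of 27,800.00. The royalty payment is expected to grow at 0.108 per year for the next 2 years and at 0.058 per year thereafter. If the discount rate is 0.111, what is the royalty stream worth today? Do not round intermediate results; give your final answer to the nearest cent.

D_1 = 30802.40000
D_2 = 34129.05920
Terminal value at year 2: TV = D_2×(1+g_2)/(r−g_2) = 36108.54463/0.053 = 681293.29497
P_0 = D_1/(1+r)^1 + D_2/(1+r)^2 + TV/(1+r)^2
    = 27724.93249 + 27650.06769 + 551957.95500 = 607332.95518

607332.96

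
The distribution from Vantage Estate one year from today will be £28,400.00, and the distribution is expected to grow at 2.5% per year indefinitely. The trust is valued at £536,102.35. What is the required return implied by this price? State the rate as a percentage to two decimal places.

7.80%

P = D₁/(r − g) ⇒ r = D₁/P + g = £28,400.0000/£536,102.35 + 0.025 = 0.052975 + 0.025 = 0.077975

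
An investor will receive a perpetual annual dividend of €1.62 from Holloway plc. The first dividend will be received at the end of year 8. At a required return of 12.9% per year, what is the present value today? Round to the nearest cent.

Value at end of year 7: C / r = €1.62 / 0.129 = €12.5581
Discount to today: PV = €12.5581 / (1 + 0.129)^7 = €12.5581 / 2.338070 = €5.37

€5.37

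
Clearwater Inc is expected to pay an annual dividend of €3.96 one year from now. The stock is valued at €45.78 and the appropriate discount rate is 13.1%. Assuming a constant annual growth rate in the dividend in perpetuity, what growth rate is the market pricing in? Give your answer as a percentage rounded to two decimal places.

P = D₁/(r−g) ⇒ g = r − D₁/P = 0.131 − €3.96/€45.78 = 0.044499

4.45%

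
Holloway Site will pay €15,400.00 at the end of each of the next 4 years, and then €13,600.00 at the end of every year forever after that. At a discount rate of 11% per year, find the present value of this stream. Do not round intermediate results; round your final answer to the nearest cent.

PV of 4-year annuity: €15,400.00 × [1 − (1+0.11)^−4] / 0.11 = 47777.66362
Perpetuity value at year 4: €13,600.00 / 0.11 = 123636.36364
PV of perpetuity: 123636.36364 / (1+0.11)^4 = 81443.10226
Total PV = 47777.66362 + 81443.10226 = 129220.76588

€129220.77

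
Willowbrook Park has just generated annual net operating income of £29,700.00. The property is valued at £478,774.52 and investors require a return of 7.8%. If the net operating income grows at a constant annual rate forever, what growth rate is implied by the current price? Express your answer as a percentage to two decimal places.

1.50%

P = D₀(1+g)/(r−g) ⇒ P(r−g) = D₀(1+g) ⇒ g(P+D₀) = P·r − D₀
g = (P·r − D₀)/(P + D₀) = (£478,774.52×0.078 − £29,700.00) / (£478,774.52 + £29,700.00) = 0.015034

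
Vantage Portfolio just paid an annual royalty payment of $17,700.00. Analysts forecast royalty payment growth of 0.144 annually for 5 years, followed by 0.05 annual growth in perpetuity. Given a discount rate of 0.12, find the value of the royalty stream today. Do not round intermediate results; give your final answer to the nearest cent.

$389546.44

D_1 = 20248.80000
D_2 = 23164.62720
D_3 = 26500.33352
D_4 = 30316.38154
D_5 = 34681.94049
Terminal value at year 5: TV = D_5×(1+g_2)/(r−g_2) = 36416.03751/0.07 = 520229.10728
P_0 = D_1/(1+r)^1 + D_2/(1+r)^2 + D_3/(1+r)^3 + D_4/(1+r)^4 + D_5/(1+r)^5 + TV/(1+r)^5
    = 18079.28571 + 18466.69898 + 18862.41396 + 19266.60854 + 19679.46444 + 295191.96660 = 389546.43823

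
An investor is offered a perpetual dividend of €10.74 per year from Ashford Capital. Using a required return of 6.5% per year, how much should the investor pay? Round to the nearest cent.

€165.23

Level perpetuity: PV = C / r = €10.74 / 0.065 = €165.23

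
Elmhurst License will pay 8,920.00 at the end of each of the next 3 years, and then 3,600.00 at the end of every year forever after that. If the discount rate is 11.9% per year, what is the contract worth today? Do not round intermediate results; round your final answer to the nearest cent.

PV of 3-year annuity: 8,920.00 × [1 − (1+0.119)^−3] / 0.119 = 21461.20430
Perpetuity value at year 3: 3,600.00 / 0.119 = 30252.10084
PV of perpetuity: 30252.10084 / (1+0.119)^3 = 21590.62825
Total PV = 21461.20430 + 21590.62825 = 43051.83255

43051.83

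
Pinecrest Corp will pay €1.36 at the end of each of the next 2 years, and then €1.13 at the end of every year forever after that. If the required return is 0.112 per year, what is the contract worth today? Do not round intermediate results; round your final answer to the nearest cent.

€10.48

PV of 2-year annuity: €1.36 × [1 − (1+0.112)^−2] / 0.112 = 2.32286
Perpetuity value at year 2: €1.13 / 0.112 = 10.08929
PV of perpetuity: 10.08929 / (1+0.112)^2 = 8.15926
Total PV = 2.32286 + 8.15926 = 10.48212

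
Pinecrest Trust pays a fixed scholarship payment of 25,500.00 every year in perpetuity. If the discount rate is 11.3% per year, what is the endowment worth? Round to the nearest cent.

225663.72

Level perpetuity: PV = C / r = 25,500.00 / 0.113 = 225,663.72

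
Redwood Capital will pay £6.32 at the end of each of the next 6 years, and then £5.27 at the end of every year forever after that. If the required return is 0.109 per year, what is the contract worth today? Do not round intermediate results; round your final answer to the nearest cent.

£52.80

PV of 6-year annuity: £6.32 × [1 − (1+0.109)^−6] / 0.109 = 26.81420
Perpetuity value at year 6: £5.27 / 0.109 = 48.34862
PV of perpetuity: 48.34862 / (1+0.109)^6 = 25.98932
Total PV = 26.81420 + 25.98932 = 52.80351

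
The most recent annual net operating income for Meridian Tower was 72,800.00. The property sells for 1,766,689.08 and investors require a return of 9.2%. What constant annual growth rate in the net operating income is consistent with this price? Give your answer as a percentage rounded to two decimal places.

4.88%

P = D₀(1+g)/(r−g) ⇒ P(r−g) = D₀(1+g) ⇒ g(P+D₀) = P·r − D₀
g = (P·r − D₀)/(P + D₀) = (1,766,689.08×0.092 − 72,800.00) / (1,766,689.08 + 72,800.00) = 0.048783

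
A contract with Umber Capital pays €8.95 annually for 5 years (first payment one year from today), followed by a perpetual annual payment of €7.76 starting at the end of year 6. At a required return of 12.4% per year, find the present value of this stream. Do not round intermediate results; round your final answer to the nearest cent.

€66.83

PV of 5-year annuity: €8.95 × [1 − (1+0.124)^−5] / 0.124 = 31.94559
Perpetuity value at year 5: €7.76 / 0.124 = 62.58065
PV of perpetuity: 62.58065 / (1+0.124)^5 = 34.88257
Total PV = 31.94559 + 34.88257 = 66.82816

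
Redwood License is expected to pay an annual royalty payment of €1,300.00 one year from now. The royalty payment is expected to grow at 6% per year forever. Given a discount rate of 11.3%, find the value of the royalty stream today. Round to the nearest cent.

Growing perpetuity: P = D₁ / (r − g) = €1,300.0000 / (0.113 − 0.06) = €24,528.30

€24528.30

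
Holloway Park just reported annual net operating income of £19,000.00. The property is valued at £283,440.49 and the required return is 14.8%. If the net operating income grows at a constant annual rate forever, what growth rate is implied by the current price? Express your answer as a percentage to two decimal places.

P = D₀(1+g)/(r−g) ⇒ P(r−g) = D₀(1+g) ⇒ g(P+D₀) = P·r − D₀
g = (P·r − D₀)/(P + D₀) = (£283,440.49×0.148 − £19,000.00) / (£283,440.49 + £19,000.00) = 0.075880

7.59%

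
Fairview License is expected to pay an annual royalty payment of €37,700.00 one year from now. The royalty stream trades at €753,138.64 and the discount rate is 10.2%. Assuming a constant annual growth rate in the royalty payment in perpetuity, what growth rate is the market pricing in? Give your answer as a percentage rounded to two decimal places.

P = D₁/(r−g) ⇒ g = r − D₁/P = 0.102 − €37,700.00/€753,138.64 = 0.051943

5.19%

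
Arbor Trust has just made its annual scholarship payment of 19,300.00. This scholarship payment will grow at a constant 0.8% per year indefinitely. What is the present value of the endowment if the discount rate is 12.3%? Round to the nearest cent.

D₁ = D₀ × (1 + g) = 19,300.00 × 1.008 = 19,454.4000
Growing perpetuity: P = D₁ / (r − g) = 19,454.4000 / (0.123 − 0.008) = 169,168.70

169168.70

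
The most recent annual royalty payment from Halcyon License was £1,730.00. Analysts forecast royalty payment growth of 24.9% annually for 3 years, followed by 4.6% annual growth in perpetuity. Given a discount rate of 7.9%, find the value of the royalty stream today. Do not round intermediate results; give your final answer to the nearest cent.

£92056.39

D_1 = 2160.77000
D_2 = 2698.80173
D_3 = 3370.80336
Terminal value at year 3: TV = D_3×(1+g_2)/(r−g_2) = 3525.86032/0.033 = 106844.25198
P_0 = D_1/(1+r)^1 + D_2/(1+r)^2 + D_3/(1+r)^3 + TV/(1+r)^3
    = 2002.56719 + 2318.07824 + 2683.29910 + 85052.45011 = 92056.39464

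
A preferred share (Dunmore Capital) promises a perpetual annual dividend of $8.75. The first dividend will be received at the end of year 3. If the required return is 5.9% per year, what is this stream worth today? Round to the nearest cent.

$132.24

Value at end of year 2: C / r = $8.75 / 0.059 = $148.3051
Discount to today: PV = $148.3051 / (1 + 0.059)^2 = $148.3051 / 1.121481 = $132.24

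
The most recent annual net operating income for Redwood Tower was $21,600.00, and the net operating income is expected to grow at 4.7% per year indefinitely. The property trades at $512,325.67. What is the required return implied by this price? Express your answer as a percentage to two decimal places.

D₁ = $21,600.00 × 1.047 = $22,615.2000
P = D₁/(r − g) ⇒ r = D₁/P + g = $22,615.2000/$512,325.67 + 0.047 = 0.044142 + 0.047 = 0.091142

9.11%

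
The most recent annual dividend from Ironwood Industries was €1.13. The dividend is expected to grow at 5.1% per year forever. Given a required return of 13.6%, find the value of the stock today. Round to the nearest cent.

€13.97

D₁ = D₀ × (1 + g) = €1.13 × 1.051 = €1.1876
Growing perpetuity: P = D₁ / (r − g) = €1.1876 / (0.136 − 0.051) = €13.97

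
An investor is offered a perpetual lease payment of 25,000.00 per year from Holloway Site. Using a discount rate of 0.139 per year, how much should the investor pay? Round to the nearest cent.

179856.12

Level perpetuity: PV = C / r = 25,000.00 / 0.139 = 179,856.12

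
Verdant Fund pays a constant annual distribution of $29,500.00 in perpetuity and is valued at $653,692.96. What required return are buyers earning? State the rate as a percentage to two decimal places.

P = C/r ⇒ r = C/P = $29,500.00/$653,692.96 = 0.045128

4.51%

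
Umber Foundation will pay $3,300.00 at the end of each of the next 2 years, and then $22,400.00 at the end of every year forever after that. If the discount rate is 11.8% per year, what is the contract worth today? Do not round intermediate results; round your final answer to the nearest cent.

$157465.50

PV of 2-year annuity: $3,300.00 × [1 − (1+0.118)^−2] / 0.118 = 5591.85999
Perpetuity value at year 2: $22,400.00 / 0.118 = 189830.50847
PV of perpetuity: 189830.50847 / (1+0.118)^2 = 151873.64070
Total PV = 5591.85999 + 151873.64070 = 157465.50068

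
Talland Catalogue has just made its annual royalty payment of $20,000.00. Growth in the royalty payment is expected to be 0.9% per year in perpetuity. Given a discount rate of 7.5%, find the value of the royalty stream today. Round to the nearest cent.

$305757.58

D₁ = D₀ × (1 + g) = $20,000.00 × 1.009 = $20,180.0000
Growing perpetuity: P = D₁ / (r − g) = $20,180.0000 / (0.075 − 0.009) = $305,757.58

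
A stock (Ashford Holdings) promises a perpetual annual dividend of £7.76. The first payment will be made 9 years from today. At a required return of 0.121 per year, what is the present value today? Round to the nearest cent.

£25.72

Value at end of year 8: C / r = £7.76 / 0.121 = £64.1322
Discount to today: PV = £64.1322 / (1 + 0.121)^8 = £64.1322 / 2.493704 = £25.72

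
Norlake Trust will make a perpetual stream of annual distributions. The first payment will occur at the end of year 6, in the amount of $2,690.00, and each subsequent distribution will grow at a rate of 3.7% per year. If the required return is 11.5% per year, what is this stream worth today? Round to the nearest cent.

Value at end of year 5: C₁ / (r − g) = $2,690.00 / (0.115 − 0.037) = $34,487.1795
Discount to today: PV = $34,487.1795 / (1 + 0.115)^5 = $34,487.1795 / 1.723353 = $20,011.67

$20011.67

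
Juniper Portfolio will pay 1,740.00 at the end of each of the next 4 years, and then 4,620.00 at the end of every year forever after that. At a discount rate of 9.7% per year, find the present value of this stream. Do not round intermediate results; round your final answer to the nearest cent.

PV of 4-year annuity: 1,740.00 × [1 − (1+0.097)^−4] / 0.097 = 5551.57597
Perpetuity value at year 4: 4,620.00 / 0.097 = 47628.86598
PV of perpetuity: 47628.86598 / (1+0.097)^4 = 32888.47460
Total PV = 5551.57597 + 32888.47460 = 38440.05058

38440.05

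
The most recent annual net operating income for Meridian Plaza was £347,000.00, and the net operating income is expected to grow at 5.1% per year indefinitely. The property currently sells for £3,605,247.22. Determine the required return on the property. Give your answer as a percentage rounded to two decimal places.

15.22%

D₁ = £347,000.00 × 1.051 = £364,697.0000
P = D₁/(r − g) ⇒ r = D₁/P + g = £364,697.0000/£3,605,247.22 + 0.051 = 0.101157 + 0.051 = 0.152157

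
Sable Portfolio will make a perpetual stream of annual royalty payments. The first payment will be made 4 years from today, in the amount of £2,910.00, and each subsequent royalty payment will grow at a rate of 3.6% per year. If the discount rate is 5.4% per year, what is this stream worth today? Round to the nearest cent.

Value at end of year 3: C₁ / (r − g) = £2,910.00 / (0.054 − 0.036) = £161,666.6667
Discount to today: PV = £161,666.6667 / (1 + 0.054)^3 = £161,666.6667 / 1.170905 = £138,069.79

£138069.79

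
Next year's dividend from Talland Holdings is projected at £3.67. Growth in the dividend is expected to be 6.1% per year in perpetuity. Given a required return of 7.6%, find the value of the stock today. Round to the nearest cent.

Growing perpetuity: P = D₁ / (r − g) = £3.6700 / (0.076 − 0.061) = £244.67

£244.67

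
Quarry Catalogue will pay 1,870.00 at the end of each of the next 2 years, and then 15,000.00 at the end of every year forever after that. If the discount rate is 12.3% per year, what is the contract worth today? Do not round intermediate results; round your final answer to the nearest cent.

99848.02

PV of 2-year annuity: 1,870.00 × [1 − (1+0.123)^−2] / 0.123 = 3147.98090
Perpetuity value at year 2: 15,000.00 / 0.123 = 121951.21951
PV of perpetuity: 121951.21951 / (1+0.123)^2 = 96700.03585
Total PV = 3147.98090 + 96700.03585 = 99848.01675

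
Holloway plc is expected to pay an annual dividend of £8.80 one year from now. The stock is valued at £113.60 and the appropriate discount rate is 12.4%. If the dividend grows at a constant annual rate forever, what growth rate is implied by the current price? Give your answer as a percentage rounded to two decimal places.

4.65%

P = D₁/(r−g) ⇒ g = r − D₁/P = 0.124 − £8.80/£113.60 = 0.046535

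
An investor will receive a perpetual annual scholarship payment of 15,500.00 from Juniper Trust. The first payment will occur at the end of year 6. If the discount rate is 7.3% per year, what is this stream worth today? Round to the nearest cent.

149282.96

Value at end of year 5: C / r = 15,500.00 / 0.073 = 212,328.7671
Discount to today: PV = 212,328.7671 / (1 + 0.073)^5 = 212,328.7671 / 1.422324 = 149,282.96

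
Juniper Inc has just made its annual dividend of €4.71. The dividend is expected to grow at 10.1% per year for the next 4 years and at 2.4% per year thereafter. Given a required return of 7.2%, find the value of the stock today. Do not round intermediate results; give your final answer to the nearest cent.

D_1 = 5.18571
D_2 = 5.70947
D_3 = 6.28612
D_4 = 6.92102
Terminal value at year 4: TV = D_4×(1+g_2)/(r−g_2) = 7.08713/0.048 = 147.64845
P_0 = D_1/(1+r)^1 + D_2/(1+r)^2 + D_3/(1+r)^3 + D_4/(1+r)^4 + TV/(1+r)^4
    = 4.83742 + 4.96828 + 5.10268 + 5.24072 + 111.80205 = 131.95115

€131.95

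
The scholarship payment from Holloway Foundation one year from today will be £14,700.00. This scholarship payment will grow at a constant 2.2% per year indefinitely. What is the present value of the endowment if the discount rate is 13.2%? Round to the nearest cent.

Growing perpetuity: P = D₁ / (r − g) = £14,700.0000 / (0.132 − 0.022) = £133,636.36

£133636.36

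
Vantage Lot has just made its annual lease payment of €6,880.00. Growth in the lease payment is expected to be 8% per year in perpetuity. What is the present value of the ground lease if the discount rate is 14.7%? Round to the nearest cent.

D₁ = D₀ × (1 + g) = €6,880.00 × 1.08 = €7,430.4000
Growing perpetuity: P = D₁ / (r − g) = €7,430.4000 / (0.147 − 0.08) = €110,901.49

€110901.49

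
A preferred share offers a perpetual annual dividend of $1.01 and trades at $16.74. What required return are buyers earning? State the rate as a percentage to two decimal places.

6.03%

P = C/r ⇒ r = C/P = $1.01/$16.74 = 0.060335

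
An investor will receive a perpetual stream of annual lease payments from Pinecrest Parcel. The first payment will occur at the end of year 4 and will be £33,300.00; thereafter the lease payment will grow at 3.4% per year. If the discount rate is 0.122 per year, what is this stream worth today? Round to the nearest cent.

Value at end of year 3: C₁ / (r − g) = £33,300.00 / (0.122 − 0.034) = £378,409.0909
Discount to today: PV = £378,409.0909 / (1 + 0.122)^3 = £378,409.0909 / 1.412468 = £267,906.34

£267906.34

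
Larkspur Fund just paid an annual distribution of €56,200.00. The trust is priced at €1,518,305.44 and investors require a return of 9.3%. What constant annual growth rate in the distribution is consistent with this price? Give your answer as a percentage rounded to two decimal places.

5.40%

P = D₀(1+g)/(r−g) ⇒ P(r−g) = D₀(1+g) ⇒ g(P+D₀) = P·r − D₀
g = (P·r − D₀)/(P + D₀) = (€1,518,305.44×0.093 − €56,200.00) / (€1,518,305.44 + €56,200.00) = 0.053987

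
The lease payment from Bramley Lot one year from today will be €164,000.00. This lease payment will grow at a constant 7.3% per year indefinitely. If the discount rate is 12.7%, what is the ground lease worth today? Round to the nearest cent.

Growing perpetuity: P = D₁ / (r − g) = €164,000.0000 / (0.127 − 0.073) = €3,037,037.04

€3037037.04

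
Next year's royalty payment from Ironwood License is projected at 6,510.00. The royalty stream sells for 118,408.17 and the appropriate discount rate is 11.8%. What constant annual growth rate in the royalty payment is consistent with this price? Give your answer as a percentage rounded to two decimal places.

P = D₁/(r−g) ⇒ g = r − D₁/P = 0.118 − 6,510.00/118,408.17 = 0.063021

6.30%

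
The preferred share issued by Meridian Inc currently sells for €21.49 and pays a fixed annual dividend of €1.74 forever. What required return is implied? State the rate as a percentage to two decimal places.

P = C/r ⇒ r = C/P = €1.74/€21.49 = 0.080968

8.10%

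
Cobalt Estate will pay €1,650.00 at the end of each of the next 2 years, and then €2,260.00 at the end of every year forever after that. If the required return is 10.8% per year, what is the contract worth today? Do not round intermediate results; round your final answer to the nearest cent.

PV of 2-year annuity: €1,650.00 × [1 − (1+0.108)^−2] / 0.108 = 2833.18563
Perpetuity value at year 2: €2,260.00 / 0.108 = 20925.92593
PV of perpetuity: 20925.92593 / (1+0.108)^2 = 17045.32016
Total PV = 2833.18563 + 17045.32016 = 19878.50578

€19878.51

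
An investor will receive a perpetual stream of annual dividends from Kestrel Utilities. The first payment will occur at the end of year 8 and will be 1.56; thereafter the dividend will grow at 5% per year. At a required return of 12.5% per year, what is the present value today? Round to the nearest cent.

9.12

Value at end of year 7: C₁ / (r − g) = 1.56 / (0.125 − 0.05) = 20.8000
Discount to today: PV = 20.8000 / (1 + 0.125)^7 = 20.8000 / 2.280697 = 9.12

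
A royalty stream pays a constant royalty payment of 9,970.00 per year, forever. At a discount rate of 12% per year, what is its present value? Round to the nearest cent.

Level perpetuity: PV = C / r = 9,970.00 / 0.12 = 83,083.33

83083.33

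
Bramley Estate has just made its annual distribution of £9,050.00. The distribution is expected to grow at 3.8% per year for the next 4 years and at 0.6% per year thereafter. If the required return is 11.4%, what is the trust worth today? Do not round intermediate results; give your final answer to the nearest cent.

£93976.44

D_1 = 9393.90000
D_2 = 9750.86820
D_3 = 10121.40119
D_4 = 10506.01444
Terminal value at year 4: TV = D_4×(1+g_2)/(r−g_2) = 10569.05052/0.108 = 97861.57892
P_0 = D_1/(1+r)^1 + D_2/(1+r)^2 + D_3/(1+r)^3 + D_4/(1+r)^4 + TV/(1+r)^4
    = 8432.58528 + 7857.29221 + 7321.24714 + 6821.77247 + 63543.54724 = 93976.44433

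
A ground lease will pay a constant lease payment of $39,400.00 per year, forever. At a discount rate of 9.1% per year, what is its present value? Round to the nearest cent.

$432967.03

Level perpetuity: PV = C / r = $39,400.00 / 0.091 = $432,967.03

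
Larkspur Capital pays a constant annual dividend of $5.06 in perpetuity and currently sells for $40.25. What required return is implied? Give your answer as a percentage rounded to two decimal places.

P = C/r ⇒ r = C/P = $5.06/$40.25 = 0.125714

12.57%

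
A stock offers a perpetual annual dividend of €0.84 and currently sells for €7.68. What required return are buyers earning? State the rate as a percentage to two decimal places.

10.94%

P = C/r ⇒ r = C/P = €0.84/€7.68 = 0.109375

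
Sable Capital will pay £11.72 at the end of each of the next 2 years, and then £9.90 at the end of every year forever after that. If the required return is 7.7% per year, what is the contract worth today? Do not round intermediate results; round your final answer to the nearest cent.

PV of 2-year annuity: £11.72 × [1 − (1+0.077)^−2] / 0.077 = 20.98615
Perpetuity value at year 2: £9.90 / 0.077 = 128.57143
PV of perpetuity: 128.57143 / (1+0.077)^2 = 110.84422
Total PV = 20.98615 + 110.84422 = 131.83037

£131.83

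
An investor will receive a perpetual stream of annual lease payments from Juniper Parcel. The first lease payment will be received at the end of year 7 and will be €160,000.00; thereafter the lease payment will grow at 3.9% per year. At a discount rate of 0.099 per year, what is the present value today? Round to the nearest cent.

€1513500.53

Value at end of year 6: C₁ / (r − g) = €160,000.00 / (0.099 − 0.039) = €2,666,666.6667
Discount to today: PV = €2,666,666.6667 / (1 + 0.099)^6 = €2,666,666.6667 / 1.761920 = €1,513,500.53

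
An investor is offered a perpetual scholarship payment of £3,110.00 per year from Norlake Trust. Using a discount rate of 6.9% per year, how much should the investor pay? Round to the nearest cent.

£45072.46

Level perpetuity: PV = C / r = £3,110.00 / 0.069 = £45,072.46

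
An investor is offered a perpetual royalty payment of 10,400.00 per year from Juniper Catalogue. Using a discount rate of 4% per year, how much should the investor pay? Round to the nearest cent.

Level perpetuity: PV = C / r = 10,400.00 / 0.04 = 260,000.00

260000.00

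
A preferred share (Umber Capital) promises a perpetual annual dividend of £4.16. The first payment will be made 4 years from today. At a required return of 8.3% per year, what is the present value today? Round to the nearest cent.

Value at end of year 3: C / r = £4.16 / 0.083 = £50.1205
Discount to today: PV = £50.1205 / (1 + 0.083)^3 = £50.1205 / 1.270239 = £39.46

£39.46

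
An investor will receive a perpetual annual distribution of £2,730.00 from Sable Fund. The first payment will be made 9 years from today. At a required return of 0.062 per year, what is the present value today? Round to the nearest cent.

£27212.90

Value at end of year 8: C / r = £2,730.00 / 0.062 = £44,032.2581
Discount to today: PV = £44,032.2581 / (1 + 0.062)^8 = £44,032.2581 / 1.618066 = £27,212.90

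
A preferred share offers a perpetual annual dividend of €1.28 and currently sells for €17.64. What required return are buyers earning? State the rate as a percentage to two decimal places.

7.26%

P = C/r ⇒ r = C/P = €1.28/€17.64 = 0.072562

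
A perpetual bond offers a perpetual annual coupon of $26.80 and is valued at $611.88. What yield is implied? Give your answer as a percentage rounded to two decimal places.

P = C/r ⇒ r = C/P = $26.80/$611.88 = 0.043799

4.38%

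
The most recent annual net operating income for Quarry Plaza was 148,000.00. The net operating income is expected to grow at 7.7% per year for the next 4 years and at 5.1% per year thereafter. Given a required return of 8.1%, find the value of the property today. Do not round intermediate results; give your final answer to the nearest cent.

5695159.28

D_1 = 159396.00000
D_2 = 171669.49200
D_3 = 184888.04288
D_4 = 199124.42219
Terminal value at year 4: TV = D_4×(1+g_2)/(r−g_2) = 209279.76772/0.03 = 6975992.25725
P_0 = D_1/(1+r)^1 + D_2/(1+r)^2 + D_3/(1+r)^3 + D_4/(1+r)^4 + TV/(1+r)^4
    = 147452.35893 + 146906.74428 + 146363.14855 + 145821.56429 + 5108615.46881 = 5695159.28486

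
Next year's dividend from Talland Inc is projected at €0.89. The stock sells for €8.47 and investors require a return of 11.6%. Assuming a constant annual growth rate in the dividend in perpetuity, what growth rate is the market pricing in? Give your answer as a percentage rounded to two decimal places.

1.09%

P = D₁/(r−g) ⇒ g = r − D₁/P = 0.116 − €0.89/€8.47 = 0.010923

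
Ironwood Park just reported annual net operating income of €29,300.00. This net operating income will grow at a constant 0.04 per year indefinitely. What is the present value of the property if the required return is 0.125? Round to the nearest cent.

D₁ = D₀ × (1 + g) = €29,300.00 × 1.04 = €30,472.0000
Growing perpetuity: P = D₁ / (r − g) = €30,472.0000 / (0.125 − 0.04) = €358,494.12

€358494.12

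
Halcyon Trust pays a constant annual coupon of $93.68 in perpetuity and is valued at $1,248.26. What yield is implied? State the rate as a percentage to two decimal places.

7.50%

P = C/r ⇒ r = C/P = $93.68/$1,248.26 = 0.075048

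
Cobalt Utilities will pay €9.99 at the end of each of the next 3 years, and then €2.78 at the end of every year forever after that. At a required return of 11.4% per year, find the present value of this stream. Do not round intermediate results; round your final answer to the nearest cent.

PV of 3-year annuity: €9.99 × [1 − (1+0.114)^−3] / 0.114 = 24.24387
Perpetuity value at year 3: €2.78 / 0.114 = 24.38596
PV of perpetuity: 24.38596 / (1+0.114)^3 = 17.63942
Total PV = 24.24387 + 17.63942 = 41.88329

€41.88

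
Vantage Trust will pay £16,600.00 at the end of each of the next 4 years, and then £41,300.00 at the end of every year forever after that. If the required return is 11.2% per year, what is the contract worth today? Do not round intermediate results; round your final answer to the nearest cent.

PV of 4-year annuity: £16,600.00 × [1 − (1+0.112)^−4] / 0.112 = 51281.45035
Perpetuity value at year 4: £41,300.00 / 0.112 = 368750.00000
PV of perpetuity: 368750.00000 / (1+0.112)^4 = 241164.22292
Total PV = 51281.45035 + 241164.22292 = 292445.67327

£292445.67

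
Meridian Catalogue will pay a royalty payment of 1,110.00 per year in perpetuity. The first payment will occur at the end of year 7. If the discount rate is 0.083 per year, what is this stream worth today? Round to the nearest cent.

8288.47

Value at end of year 6: C / r = 1,110.00 / 0.083 = 13,373.4940
Discount to today: PV = 13,373.4940 / (1 + 0.083)^6 = 13,373.4940 / 1.613507 = 8,288.47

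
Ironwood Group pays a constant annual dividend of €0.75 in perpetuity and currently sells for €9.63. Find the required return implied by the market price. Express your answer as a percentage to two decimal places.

P = C/r ⇒ r = C/P = €0.75/€9.63 = 0.077882

7.79%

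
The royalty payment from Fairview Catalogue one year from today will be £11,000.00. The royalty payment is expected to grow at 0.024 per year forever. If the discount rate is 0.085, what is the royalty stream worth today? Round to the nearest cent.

Growing perpetuity: P = D₁ / (r − g) = £11,000.0000 / (0.085 − 0.024) = £180,327.87

£180327.87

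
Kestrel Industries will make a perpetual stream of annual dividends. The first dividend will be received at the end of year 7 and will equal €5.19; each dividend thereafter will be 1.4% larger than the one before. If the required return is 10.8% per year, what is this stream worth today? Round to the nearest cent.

Value at end of year 6: C₁ / (r − g) = €5.19 / (0.108 − 0.014) = €55.2128
Discount to today: PV = €55.2128 / (1 + 0.108)^6 = €55.2128 / 1.850285 = €29.84

€29.84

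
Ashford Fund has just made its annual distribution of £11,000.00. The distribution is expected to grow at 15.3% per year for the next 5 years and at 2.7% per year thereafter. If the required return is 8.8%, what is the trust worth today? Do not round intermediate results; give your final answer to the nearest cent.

D_1 = 12683.00000
D_2 = 14623.49900
D_3 = 16860.89435
D_4 = 19440.61118
D_5 = 22415.02469
Terminal value at year 5: TV = D_5×(1+g_2)/(r−g_2) = 23020.23036/0.061 = 377380.82557
P_0 = D_1/(1+r)^1 + D_2/(1+r)^2 + D_3/(1+r)^3 + D_4/(1+r)^4 + D_5/(1+r)^5 + TV/(1+r)^5
    = 11657.16912 + 12353.59926 + 13091.63598 + 13873.76497 + 14702.62041 + 247534.28132 = 313213.07105

£313213.07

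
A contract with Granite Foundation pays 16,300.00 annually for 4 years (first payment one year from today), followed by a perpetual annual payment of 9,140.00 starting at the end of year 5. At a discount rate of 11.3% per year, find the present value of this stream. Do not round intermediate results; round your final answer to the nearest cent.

102956.93

PV of 4-year annuity: 16,300.00 × [1 − (1+0.113)^−4] / 0.113 = 50247.64693
Perpetuity value at year 4: 9,140.00 / 0.113 = 80884.95575
PV of perpetuity: 80884.95575 / (1+0.113)^4 = 52709.28134
Total PV = 50247.64693 + 52709.28134 = 102956.92827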